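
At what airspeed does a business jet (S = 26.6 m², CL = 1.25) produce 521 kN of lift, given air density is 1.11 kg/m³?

v = 168 m/s

L = ½ρv²S·CL ⇒ v = √(2L/(ρ·S·CL))
v = √(2 × 5.21×10^5 / (1.11 × 26.6 × 1.25)) = √28230 = 168 m/s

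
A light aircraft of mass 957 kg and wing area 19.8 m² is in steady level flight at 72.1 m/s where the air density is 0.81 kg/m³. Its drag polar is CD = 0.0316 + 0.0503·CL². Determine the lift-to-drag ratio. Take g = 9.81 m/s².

In steady level flight, lift balances weight: W = mg = 957 × 9.81 = 9388.2 N.
Dynamic pressure q = 0.5 × 0.81 × 72.1² = 2105 Pa.
CL = W/(q·S) = 9388.2 / (2105 × 19.8) = 0.2252.
CD = 0.0316 + 0.0503 × 0.2252² = 0.03415.
L/D = CL/CD = 0.2252 / 0.03415 = 6.59

L/D = 6.59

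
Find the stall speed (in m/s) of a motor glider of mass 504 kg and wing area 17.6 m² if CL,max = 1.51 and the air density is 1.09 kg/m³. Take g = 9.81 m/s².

At stall, lift equals weight: L = W = m·g = 504 × 9.81 = 4944 N.
V_stall = √(2W/(ρ·S·CL,max)) = √(2 × 4944 / (1.09 × 17.6 × 1.51))
V_stall = √341.4 = 18.5 m/s

V_stall = 18.5 m/s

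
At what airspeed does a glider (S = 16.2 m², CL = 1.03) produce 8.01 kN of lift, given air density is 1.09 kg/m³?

v = 29.7 m/s

L = ½ρv²S·CL ⇒ v = √(2L/(ρ·S·CL))
v = √(2 × 8010 / (1.09 × 16.2 × 1.03)) = √880.8 = 29.7 m/s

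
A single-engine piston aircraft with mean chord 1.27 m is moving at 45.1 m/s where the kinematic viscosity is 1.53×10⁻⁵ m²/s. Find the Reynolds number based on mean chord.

Re = 3.74×10^6

Re = v·c/ν = 45.1 × 1.27 / (1.53×10⁻⁵) = 3.74×10^6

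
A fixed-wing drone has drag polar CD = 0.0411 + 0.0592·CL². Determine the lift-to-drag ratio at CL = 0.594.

CD = 0.0411 + 0.0592 × 0.594² = 0.06199
L/D = CL/CD = 0.594 / 0.06199 = 9.58

L/D = 9.58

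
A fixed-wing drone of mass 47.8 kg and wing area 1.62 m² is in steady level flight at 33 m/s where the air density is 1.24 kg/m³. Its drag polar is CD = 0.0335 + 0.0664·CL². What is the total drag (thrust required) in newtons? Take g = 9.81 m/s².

In steady level flight, lift balances weight: W = mg = 47.8 × 9.81 = 468.92 N.
Dynamic pressure q = 0.5 × 1.24 × 33² = 675.2 Pa.
CL = W/(q·S) = 468.92 / (675.2 × 1.62) = 0.4287.
CD = 0.0335 + 0.0664 × 0.4287² = 0.0457.
D = q·S·CD = 675.2 × 1.62 × 0.0457 = 49.99 N

D = 50 N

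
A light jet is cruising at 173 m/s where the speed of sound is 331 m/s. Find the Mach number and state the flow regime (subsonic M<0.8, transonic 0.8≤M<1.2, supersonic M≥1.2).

M = 0.523 (subsonic)

M = v/a = 173 / 331 = 0.523
M = 0.523 → subsonic.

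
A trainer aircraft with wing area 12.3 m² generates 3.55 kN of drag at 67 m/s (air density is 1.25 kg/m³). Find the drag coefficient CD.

From D = ½ρv²S·CD, rearranging gives CD = 2D/(ρv²S).
CD = 2 × 3550 / (1.25 × 67² × 12.3) = 0.103

CD = 0.103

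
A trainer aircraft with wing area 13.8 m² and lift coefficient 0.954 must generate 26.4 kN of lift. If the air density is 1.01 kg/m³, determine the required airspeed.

v = 63 m/s

L = ½ρv²S·CL ⇒ v = √(2L/(ρ·S·CL))
v = √(2 × 26400 / (1.01 × 13.8 × 0.954)) = √3971 = 63 m/s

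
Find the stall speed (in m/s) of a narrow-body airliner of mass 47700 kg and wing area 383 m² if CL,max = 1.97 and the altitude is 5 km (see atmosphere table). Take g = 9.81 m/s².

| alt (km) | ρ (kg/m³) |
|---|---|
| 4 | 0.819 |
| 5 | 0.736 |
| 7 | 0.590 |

At 5 km, from the table: ρ = 0.736 kg/m³.
At stall, lift equals weight: L = W = m·g = 47700 × 9.81 = 4.679×10^5 N.
From L = ½ρV²S·CL,max = W: V_stall = √(2W/(ρSCL,max)) = √(2·4.679×10^5/(0.736·383·1.97))
V_stall = √1685 = 41.1 m/s

V_stall = 41.1 m/s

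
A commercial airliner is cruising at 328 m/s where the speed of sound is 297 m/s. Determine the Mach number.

M = 1.1

M = v/a = 328 / 297 = 1.1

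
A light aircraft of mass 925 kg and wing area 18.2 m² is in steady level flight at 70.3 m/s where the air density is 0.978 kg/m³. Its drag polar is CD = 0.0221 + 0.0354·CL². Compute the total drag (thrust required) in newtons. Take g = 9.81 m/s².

D = 1040 N

Weight W = mg = 925 × 9.81 = 9074.2 N; in level flight L = W.
q = ½ρv² = ½ × 0.978 × 70.3² = 2417 Pa.
Required CL = L/(qS) = 9074.2/(2417·18.2) = 0.2063.
CD = 0.0221 + 0.0354 × 0.2063² = 0.02361.
D = q·S·CD = 2417 × 18.2 × 0.02361 = 1038 N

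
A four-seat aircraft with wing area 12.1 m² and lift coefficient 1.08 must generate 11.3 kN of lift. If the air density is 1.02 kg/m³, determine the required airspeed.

L = ½ρv²S·CL ⇒ v = √(2L/(ρ·S·CL))
v = √(2 × 11300 / (1.02 × 12.1 × 1.08)) = √1696 = 41.2 m/s

v = 41.2 m/s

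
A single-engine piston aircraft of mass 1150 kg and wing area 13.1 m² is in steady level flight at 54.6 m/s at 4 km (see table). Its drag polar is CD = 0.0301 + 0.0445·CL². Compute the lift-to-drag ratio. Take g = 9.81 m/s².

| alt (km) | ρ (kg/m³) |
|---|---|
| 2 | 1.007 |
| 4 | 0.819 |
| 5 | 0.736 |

L/D = 13.5

At 4 km, from the table: ρ = 0.819 kg/m³.
Weight W = mg = 1150 × 9.81 = 11282 N; in level flight L = W.
q = ½ρv² = ½ × 0.819 × 54.6² = 1221 Pa.
Required CL = L/(qS) = 11282/(1221·13.1) = 0.7054.
CD = 0.0301 + 0.0445 × 0.7054² = 0.05224.
L/D = CL/CD = 0.7054 / 0.05224 = 13.5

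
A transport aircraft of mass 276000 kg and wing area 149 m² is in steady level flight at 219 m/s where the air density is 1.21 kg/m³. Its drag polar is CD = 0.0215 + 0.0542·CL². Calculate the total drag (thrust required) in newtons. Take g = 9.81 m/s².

Level flight ⇒ L = W = m·g = 276000 × 9.81 = 2.7076×10^6 N.
q = ½ρv² = ½ × 1.21 × 219² = 29020 Pa.
Required CL = L/(qS) = 2.7076×10^6/(29020·149) = 0.6263.
CD = 0.0215 + 0.0542 × 0.6263² = 0.04276.
D = q·S·CD = 29020 × 149 × 0.04276 = 1.849×10^5 N

D = 1.85×10^5 N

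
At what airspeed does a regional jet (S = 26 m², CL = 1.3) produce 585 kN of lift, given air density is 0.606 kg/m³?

L = ½ρv²S·CL ⇒ v = √(2L/(ρ·S·CL))
v = √(2 × 5.85×10^5 / (0.606 × 26 × 1.3)) = √57120 = 239 m/s

v = 239 m/s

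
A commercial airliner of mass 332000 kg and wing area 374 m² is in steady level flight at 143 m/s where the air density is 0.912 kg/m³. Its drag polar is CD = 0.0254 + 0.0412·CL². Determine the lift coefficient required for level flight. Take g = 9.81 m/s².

Level flight ⇒ L = W = m·g = 332000 × 9.81 = 3.2569×10^6 N.
q = ½ρv² = ½ × 0.912 × 143² = 9325 Pa.
CL = 2W/(ρv²S) = 2×3.2569×10^6/(0.912×143²×374) = 0.9339.

CL = 0.934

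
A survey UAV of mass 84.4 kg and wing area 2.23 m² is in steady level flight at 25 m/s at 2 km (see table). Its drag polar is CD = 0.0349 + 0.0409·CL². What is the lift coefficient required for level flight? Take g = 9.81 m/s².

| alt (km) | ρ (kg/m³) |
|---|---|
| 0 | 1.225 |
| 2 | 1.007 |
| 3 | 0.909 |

At 2 km, from the table: ρ = 1.007 kg/m³.
Level flight ⇒ L = W = m·g = 84.4 × 9.81 = 827.96 N.
q = ½ρv² = ½ × 1.007 × 25² = 314.7 Pa.
Required CL = L/(qS) = 827.96/(314.7·2.23) = 1.18.

CL = 1.18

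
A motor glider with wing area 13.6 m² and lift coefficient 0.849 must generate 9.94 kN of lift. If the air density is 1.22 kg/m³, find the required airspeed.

v = 37.6 m/s

L = ½ρv²S·CL ⇒ v = √(2L/(ρ·S·CL))
v = √(2 × 9940 / (1.22 × 13.6 × 0.849)) = √1411 = 37.6 m/s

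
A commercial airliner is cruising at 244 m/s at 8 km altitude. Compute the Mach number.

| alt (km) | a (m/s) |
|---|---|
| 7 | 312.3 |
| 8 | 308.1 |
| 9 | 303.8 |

At 8 km, from the table: a = 308.1 m/s.
M = v/a = 244 / 308.1 = 0.792

M = 0.792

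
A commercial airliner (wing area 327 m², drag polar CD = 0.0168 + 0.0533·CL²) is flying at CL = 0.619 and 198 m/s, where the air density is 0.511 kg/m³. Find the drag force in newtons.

D = 1.22×10^5 N

CD = 0.0168 + 0.0533 × 0.619² = 0.03722
D = ½ρv²S·CD = ½ × 0.511 × 198² × 327 × 0.03722 = 1.22×10^5 N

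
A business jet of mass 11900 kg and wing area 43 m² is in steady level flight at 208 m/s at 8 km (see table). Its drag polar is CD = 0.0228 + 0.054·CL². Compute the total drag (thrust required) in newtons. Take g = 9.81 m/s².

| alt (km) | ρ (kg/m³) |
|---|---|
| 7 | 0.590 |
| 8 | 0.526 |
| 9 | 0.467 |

At 8 km, from the table: ρ = 0.526 kg/m³.
Level flight ⇒ L = W = m·g = 11900 × 9.81 = 1.1674×10^5 N.
q = ½ρv² = ½ × 0.526 × 208² = 11380 Pa.
CL = 2W/(ρv²S) = 2×1.1674×10^5/(0.526×208²×43) = 0.2386.
CD = 0.0228 + 0.054 × 0.2386² = 0.02587.
D = q·S·CD = 11380 × 43 × 0.02587 = 12660 N

D = 12700 N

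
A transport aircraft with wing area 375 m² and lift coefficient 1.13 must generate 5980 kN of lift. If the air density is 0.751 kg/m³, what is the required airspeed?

L = ½ρv²S·CL ⇒ v = √(2L/(ρ·S·CL))
v = √(2 × 5.98×10^6 / (0.751 × 375 × 1.13)) = √37580 = 194 m/s

v = 194 m/s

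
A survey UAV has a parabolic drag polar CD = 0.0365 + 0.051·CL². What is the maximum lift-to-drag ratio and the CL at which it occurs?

(L/D)max = 11.6, at CL = 0.846

For CD = CD0 + K·CL², (L/D)max occurs at CL* = √(CD0/K) and equals 1/(2√(K·CD0)).
(L/D)max = 1/(2√(0.051 × 0.0365)) = 1/(2 × 0.04315) = 11.6
CL* = √(0.0365/0.051) = 0.846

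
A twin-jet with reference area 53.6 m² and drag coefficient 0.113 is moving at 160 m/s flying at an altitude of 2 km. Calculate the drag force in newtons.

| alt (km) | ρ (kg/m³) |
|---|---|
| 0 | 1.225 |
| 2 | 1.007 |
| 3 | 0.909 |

D = 78100 N

At 2 km, from the table: ρ = 1.007 kg/m³.
D = ½ρv²S·CD = ½ × 1.007 × 160² × 53.6 × 0.113 = 78100 N ≈ 78.1 kN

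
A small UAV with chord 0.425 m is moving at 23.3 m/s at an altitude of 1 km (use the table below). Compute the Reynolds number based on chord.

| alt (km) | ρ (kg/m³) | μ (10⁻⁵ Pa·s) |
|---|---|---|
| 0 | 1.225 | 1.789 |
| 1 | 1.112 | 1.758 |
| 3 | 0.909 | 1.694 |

Re = 6.26×10^5

At 1 km, from the table: ρ = 1.112 kg/m³, μ = 1.758×10⁻⁵ Pa·s.
Re = ρ·v·c/μ = 1.112 × 23.3 × 0.425 / (1.758×10⁻⁵) = 6.26×10^5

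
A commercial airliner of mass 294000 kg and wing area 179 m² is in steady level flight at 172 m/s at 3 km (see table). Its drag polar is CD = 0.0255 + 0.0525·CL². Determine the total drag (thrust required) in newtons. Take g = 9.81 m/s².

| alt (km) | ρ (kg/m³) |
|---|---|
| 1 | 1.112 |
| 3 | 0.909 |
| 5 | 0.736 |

At 3 km, from the table: ρ = 0.909 kg/m³.
In steady level flight, lift balances weight: W = mg = 294000 × 9.81 = 2.8841×10^6 N.
q = ½ρv² = ½ × 0.909 × 172² = 13450 Pa.
CL = 2W/(ρv²S) = 2×2.8841×10^6/(0.909×172²×179) = 1.198.
CD = 0.0255 + 0.0525 × 1.198² = 0.1009.
D = q·S·CD = 13450 × 179 × 0.1009 = 2.428×10^5 N

D = 2.43×10^5 N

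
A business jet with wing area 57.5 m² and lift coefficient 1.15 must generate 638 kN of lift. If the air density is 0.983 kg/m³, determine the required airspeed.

v = 140 m/s

L = ½ρv²S·CL ⇒ v = √(2L/(ρ·S·CL))
v = √(2 × 6.38×10^5 / (0.983 × 57.5 × 1.15)) = √19630 = 140 m/s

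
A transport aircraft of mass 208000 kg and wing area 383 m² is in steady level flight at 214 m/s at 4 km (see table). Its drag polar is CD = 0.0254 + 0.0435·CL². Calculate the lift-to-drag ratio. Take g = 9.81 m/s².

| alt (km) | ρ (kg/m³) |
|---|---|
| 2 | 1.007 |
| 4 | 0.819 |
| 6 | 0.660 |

At 4 km, from the table: ρ = 0.819 kg/m³.
In steady level flight, lift balances weight: W = mg = 208000 × 9.81 = 2.0405×10^6 N.
q = ½ρv² = ½ × 0.819 × 214² = 18750 Pa.
Required CL = L/(qS) = 2.0405×10^6/(18750·383) = 0.2841.
CD = 0.0254 + 0.0435 × 0.2841² = 0.02891.
L/D = CL/CD = 0.2841 / 0.02891 = 9.83

L/D = 9.83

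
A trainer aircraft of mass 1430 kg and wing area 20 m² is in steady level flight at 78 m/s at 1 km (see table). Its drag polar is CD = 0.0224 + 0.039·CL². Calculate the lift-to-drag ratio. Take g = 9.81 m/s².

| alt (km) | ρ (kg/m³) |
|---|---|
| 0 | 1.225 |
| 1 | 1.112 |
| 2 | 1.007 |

At 1 km, from the table: ρ = 1.112 kg/m³.
Level flight ⇒ L = W = m·g = 1430 × 9.81 = 14028 N.
Dynamic pressure q = 0.5 × 1.112 × 78² = 3383 Pa.
CL = W/(q·S) = 14028 / (3383 × 20) = 0.2074.
CD = 0.0224 + 0.039 × 0.2074² = 0.02408.
L/D = CL/CD = 0.2074 / 0.02408 = 8.61

L/D = 8.61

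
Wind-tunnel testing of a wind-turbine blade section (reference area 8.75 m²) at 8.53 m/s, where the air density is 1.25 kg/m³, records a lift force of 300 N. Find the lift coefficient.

CL = 0.754

From L = ½ρv²S·CL, rearranging gives CL = 2L/(ρv²S).
CL = 2 × 300 / (1.25 × 8.53² × 8.75) = 0.754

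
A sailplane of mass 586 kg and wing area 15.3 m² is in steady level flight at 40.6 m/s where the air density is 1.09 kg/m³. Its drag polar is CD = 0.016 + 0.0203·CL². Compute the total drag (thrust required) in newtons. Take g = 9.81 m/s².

In steady level flight, lift balances weight: W = mg = 586 × 9.81 = 5748.7 N.
Dynamic pressure q = 0.5 × 1.09 × 40.6² = 898.4 Pa.
Required CL = L/(qS) = 5748.7/(898.4·15.3) = 0.4182.
CD = 0.016 + 0.0203 × 0.4182² = 0.01955.
D = q·S·CD = 898.4 × 15.3 × 0.01955 = 268.7 N

D = 269 N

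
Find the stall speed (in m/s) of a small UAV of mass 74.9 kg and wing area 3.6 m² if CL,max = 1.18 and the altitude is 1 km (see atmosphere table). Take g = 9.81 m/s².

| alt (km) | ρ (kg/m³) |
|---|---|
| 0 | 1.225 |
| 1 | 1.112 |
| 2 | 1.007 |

V_stall = 17.6 m/s

At 1 km, from the table: ρ = 1.112 kg/m³.
At stall, lift equals weight: L = W = m·g = 74.9 × 9.81 = 734.8 N.
From L = ½ρV²S·CL,max = W: V_stall = √(2W/(ρSCL,max)) = √(2·734.8/(1.112·3.6·1.18))
V_stall = √311.1 = 17.6 m/s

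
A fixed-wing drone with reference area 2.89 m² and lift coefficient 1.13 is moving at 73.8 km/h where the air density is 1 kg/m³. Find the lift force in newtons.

Convert speed: v = 73.8 km/h ÷ 3.6 = 20.5 m/s.
Dynamic pressure q = ½ρv² = ½ × 1 × 20.5² = 210.1 Pa.
L = q·S·CL = 210.1 × 2.89 × 1.13 = 686 N

L = 686 N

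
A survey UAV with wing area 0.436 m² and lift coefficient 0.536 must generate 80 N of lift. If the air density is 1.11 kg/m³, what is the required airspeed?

L = ½ρv²S·CL ⇒ v = √(2L/(ρ·S·CL))
v = √(2 × 80 / (1.11 × 0.436 × 0.536)) = √616.8 = 24.8 m/s

v = 24.8 m/s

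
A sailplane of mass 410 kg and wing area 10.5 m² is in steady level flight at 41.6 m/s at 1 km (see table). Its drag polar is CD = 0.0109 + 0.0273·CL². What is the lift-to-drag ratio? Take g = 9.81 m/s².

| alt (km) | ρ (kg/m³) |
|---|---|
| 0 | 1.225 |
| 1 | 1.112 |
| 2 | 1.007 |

At 1 km, from the table: ρ = 1.112 kg/m³.
In steady level flight, lift balances weight: W = mg = 410 × 9.81 = 4022.1 N.
q = ½ρv² = ½ × 1.112 × 41.6² = 962.2 Pa.
CL = W/(q·S) = 4022.1 / (962.2 × 10.5) = 0.3981.
CD = 0.0109 + 0.0273 × 0.3981² = 0.01523.
L/D = CL/CD = 0.3981 / 0.01523 = 26.1

L/D = 26.1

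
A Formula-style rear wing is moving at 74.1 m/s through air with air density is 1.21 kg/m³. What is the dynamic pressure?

q = ½ρv² = ½ × 1.21 × 74.1² = 3320 Pa

q = 3320 Pa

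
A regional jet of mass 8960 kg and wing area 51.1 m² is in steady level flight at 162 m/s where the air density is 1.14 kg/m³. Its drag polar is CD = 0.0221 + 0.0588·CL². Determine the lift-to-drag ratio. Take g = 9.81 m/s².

Weight W = mg = 8960 × 9.81 = 87898 N; in level flight L = W.
q = ½ρv² = ½ × 1.14 × 162² = 14960 Pa.
CL = W/(q·S) = 87898 / (14960 × 51.1) = 0.115.
CD = 0.0221 + 0.0588 × 0.115² = 0.02288.
L/D = CL/CD = 0.115 / 0.02288 = 5.03

L/D = 5.03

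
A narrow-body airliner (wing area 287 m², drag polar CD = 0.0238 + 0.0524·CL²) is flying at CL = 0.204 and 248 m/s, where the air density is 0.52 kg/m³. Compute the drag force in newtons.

CD = 0.0238 + 0.0524 × 0.204² = 0.02598
D = ½ρv²S·CD = ½ × 0.52 × 248² × 287 × 0.02598 = 1.19×10^5 N

D = 1.19×10^5 N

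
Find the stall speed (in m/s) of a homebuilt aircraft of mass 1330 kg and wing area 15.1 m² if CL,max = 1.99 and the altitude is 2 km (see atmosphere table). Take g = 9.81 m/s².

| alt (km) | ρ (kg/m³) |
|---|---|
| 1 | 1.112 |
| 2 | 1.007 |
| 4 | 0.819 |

At 2 km, from the table: ρ = 1.007 kg/m³.
Weight W = mg = 1330 × 9.81 = 13050 N.
From L = ½ρV²S·CL,max = W: V_stall = √(2W/(ρSCL,max)) = √(2·13050/(1.007·15.1·1.99))
V_stall = √862.4 = 29.4 m/s

V_stall = 29.4 m/s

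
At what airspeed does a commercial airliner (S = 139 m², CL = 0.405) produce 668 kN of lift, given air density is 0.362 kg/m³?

v = 256 m/s

L = ½ρv²S·CL ⇒ v = √(2L/(ρ·S·CL))
v = √(2 × 6.68×10^5 / (0.362 × 139 × 0.405)) = √65560 = 256 m/s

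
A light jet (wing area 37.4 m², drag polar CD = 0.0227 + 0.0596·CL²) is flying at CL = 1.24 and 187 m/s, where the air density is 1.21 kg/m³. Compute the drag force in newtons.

D = 90500 N

CD = 0.0227 + 0.0596 × 1.24² = 0.1143
D = ½ρv²S·CD = ½ × 1.21 × 187² × 37.4 × 0.1143 = 90500 N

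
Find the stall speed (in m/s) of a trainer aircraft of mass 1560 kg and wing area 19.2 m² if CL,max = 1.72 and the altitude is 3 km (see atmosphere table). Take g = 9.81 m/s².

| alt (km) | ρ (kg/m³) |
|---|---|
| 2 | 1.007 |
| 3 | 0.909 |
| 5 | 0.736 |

V_stall = 31.9 m/s

At 3 km, from the table: ρ = 0.909 kg/m³.
Stall occurs when L = W at CL,max. W = mg = 1560 × 9.81 = 15300 N.
From L = ½ρV²S·CL,max = W: V_stall = √(2W/(ρSCL,max)) = √(2·15300/(0.909·19.2·1.72))
V_stall = √1020 = 31.9 m/s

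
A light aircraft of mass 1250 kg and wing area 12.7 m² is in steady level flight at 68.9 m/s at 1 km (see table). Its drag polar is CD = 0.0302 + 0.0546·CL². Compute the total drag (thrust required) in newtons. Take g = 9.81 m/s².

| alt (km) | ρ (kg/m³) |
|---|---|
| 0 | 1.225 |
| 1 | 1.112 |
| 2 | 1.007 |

At 1 km, from the table: ρ = 1.112 kg/m³.
Level flight ⇒ L = W = m·g = 1250 × 9.81 = 12262 N.
q = ½ρv² = ½ × 1.112 × 68.9² = 2639 Pa.
CL = W/(q·S) = 12262 / (2639 × 12.7) = 0.3658.
CD = 0.0302 + 0.0546 × 0.3658² = 0.03751.
D = q·S·CD = 2639 × 12.7 × 0.03751 = 1257 N

D = 1260 N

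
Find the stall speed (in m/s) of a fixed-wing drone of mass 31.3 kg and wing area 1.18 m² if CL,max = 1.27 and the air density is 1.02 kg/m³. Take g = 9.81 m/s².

V_stall = 20 m/s

Stall occurs when L = W at CL,max. W = mg = 31.3 × 9.81 = 307.1 N.
V_stall = √(2W/(ρ·S·CL,max)) = √(2 × 307.1 / (1.02 × 1.18 × 1.27))
V_stall = √401.8 = 20 m/s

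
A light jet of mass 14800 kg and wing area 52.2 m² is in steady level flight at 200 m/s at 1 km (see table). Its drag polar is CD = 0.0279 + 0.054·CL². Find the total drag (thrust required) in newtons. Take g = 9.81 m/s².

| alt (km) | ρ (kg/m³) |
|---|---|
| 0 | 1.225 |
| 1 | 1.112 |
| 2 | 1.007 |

At 1 km, from the table: ρ = 1.112 kg/m³.
Level flight ⇒ L = W = m·g = 14800 × 9.81 = 1.4519×10^5 N.
q = ½ρv² = ½ × 1.112 × 200² = 22240 Pa.
CL = 2W/(ρv²S) = 2×1.4519×10^5/(1.112×200²×52.2) = 0.1251.
CD = 0.0279 + 0.054 × 0.1251² = 0.02874.
D = q·S·CD = 22240 × 52.2 × 0.02874 = 33370 N

D = 33400 N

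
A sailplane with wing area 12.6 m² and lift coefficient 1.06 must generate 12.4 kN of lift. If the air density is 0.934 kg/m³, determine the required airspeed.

v = 44.6 m/s

L = ½ρv²S·CL ⇒ v = √(2L/(ρ·S·CL))
v = √(2 × 12400 / (0.934 × 12.6 × 1.06)) = √1988 = 44.6 m/s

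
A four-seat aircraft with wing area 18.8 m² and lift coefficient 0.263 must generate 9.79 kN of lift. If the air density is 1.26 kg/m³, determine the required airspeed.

L = ½ρv²S·CL ⇒ v = √(2L/(ρ·S·CL))
v = √(2 × 9790 / (1.26 × 18.8 × 0.263)) = √3143 = 56.1 m/s

v = 56.1 m/s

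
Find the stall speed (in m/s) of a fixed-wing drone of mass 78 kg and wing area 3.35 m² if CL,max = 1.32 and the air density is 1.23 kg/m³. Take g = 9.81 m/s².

Stall occurs when L = W at CL,max. W = mg = 78 × 9.81 = 765.2 N.
From L = ½ρV²S·CL,max = W: V_stall = √(2W/(ρSCL,max)) = √(2·765.2/(1.23·3.35·1.32))
V_stall = √281.4 = 16.8 m/s

V_stall = 16.8 m/s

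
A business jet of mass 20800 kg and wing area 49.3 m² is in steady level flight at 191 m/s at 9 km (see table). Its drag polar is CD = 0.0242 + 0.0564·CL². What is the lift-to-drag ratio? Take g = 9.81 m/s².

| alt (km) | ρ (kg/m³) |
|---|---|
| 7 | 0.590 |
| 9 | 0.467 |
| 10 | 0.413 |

L/D = 13

At 9 km, from the table: ρ = 0.467 kg/m³.
In steady level flight, lift balances weight: W = mg = 20800 × 9.81 = 2.0405×10^5 N.
q = ½ρv² = ½ × 0.467 × 191² = 8518 Pa.
CL = 2W/(ρv²S) = 2×2.0405×10^5/(0.467×191²×49.3) = 0.4859.
CD = 0.0242 + 0.0564 × 0.4859² = 0.03752.
L/D = CL/CD = 0.4859 / 0.03752 = 13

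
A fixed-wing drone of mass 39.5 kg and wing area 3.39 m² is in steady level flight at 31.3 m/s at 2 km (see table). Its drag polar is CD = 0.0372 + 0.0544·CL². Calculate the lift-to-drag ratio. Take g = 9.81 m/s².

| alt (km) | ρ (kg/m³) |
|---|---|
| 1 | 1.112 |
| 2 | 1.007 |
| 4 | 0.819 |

At 2 km, from the table: ρ = 1.007 kg/m³.
Weight W = mg = 39.5 × 9.81 = 387.5 N; in level flight L = W.
q = ½ρv² = ½ × 1.007 × 31.3² = 493.3 Pa.
Required CL = L/(qS) = 387.5/(493.3·3.39) = 0.2317.
CD = 0.0372 + 0.0544 × 0.2317² = 0.04012.
L/D = CL/CD = 0.2317 / 0.04012 = 5.78

L/D = 5.78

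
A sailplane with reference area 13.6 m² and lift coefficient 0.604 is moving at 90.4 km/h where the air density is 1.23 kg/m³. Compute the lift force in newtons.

Convert speed: v = 90.4 km/h ÷ 3.6 = 25.11 m/s.
L = ½ρv²S·CL = ½ × 1.23 × 25.11² × 13.6 × 0.604 = 3190 N

L = 3190 N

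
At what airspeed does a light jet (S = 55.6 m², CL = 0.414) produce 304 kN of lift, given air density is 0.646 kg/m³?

v = 202 m/s

L = ½ρv²S·CL ⇒ v = √(2L/(ρ·S·CL))
v = √(2 × 3.04×10^5 / (0.646 × 55.6 × 0.414)) = √40890 = 202 m/s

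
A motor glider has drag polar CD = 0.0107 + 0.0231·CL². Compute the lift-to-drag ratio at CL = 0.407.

L/D = 28

CD = 0.0107 + 0.0231 × 0.407² = 0.01453
L/D = CL/CD = 0.407 / 0.01453 = 28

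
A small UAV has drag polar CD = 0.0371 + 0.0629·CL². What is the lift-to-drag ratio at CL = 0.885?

CD = 0.0371 + 0.0629 × 0.885² = 0.08636
L/D = CL/CD = 0.885 / 0.08636 = 10.2

L/D = 10.2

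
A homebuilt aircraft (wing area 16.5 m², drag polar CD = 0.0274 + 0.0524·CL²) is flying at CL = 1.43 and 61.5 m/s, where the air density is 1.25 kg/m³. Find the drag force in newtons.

CD = 0.0274 + 0.0524 × 1.43² = 0.1346
D = ½ρv²S·CD = ½ × 1.25 × 61.5² × 16.5 × 0.1346 = 5250 N

D = 5250 N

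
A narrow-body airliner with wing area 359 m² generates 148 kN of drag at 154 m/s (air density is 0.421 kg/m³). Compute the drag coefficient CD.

CD = 0.0826

From D = ½ρv²S·CD, rearranging gives CD = 2D/(ρv²S).
CD = 2 × 1.48×10^5 / (0.421 × 154² × 359) = 0.0826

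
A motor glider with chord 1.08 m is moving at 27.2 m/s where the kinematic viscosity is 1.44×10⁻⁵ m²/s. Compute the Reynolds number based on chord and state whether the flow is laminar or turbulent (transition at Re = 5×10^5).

Re = 2.04×10^6 (turbulent)

Re = v·c/ν = 27.2 × 1.08 / (1.44×10⁻⁵) = 2.04×10^6
Since 2.04×10^6 > 5×10^5, the flow is turbulent.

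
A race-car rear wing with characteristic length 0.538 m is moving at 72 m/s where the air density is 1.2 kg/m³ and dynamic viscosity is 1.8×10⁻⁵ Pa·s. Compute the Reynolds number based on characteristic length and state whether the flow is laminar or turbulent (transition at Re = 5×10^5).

Re = 2.58×10^6 (turbulent)

Re = ρ·v·c/μ = 1.2 × 72 × 0.538 / (1.8×10⁻⁵) = 2.58×10^6
Since 2.58×10^6 > 5×10^5, the flow is turbulent.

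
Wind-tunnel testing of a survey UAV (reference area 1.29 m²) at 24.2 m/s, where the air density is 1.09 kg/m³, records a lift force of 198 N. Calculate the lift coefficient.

CL = 0.481

From L = ½ρv²S·CL, rearranging gives CL = 2L/(ρv²S).
CL = 2 × 198 / (1.09 × 24.2² × 1.29) = 0.481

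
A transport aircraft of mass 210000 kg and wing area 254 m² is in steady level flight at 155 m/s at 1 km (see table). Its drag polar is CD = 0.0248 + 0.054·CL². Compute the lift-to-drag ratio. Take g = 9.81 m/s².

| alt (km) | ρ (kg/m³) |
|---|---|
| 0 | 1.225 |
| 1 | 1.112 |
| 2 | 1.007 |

At 1 km, from the table: ρ = 1.112 kg/m³.
In steady level flight, lift balances weight: W = mg = 210000 × 9.81 = 2.0601×10^6 N.
Dynamic pressure q = 0.5 × 1.112 × 155² = 13360 Pa.
Required CL = L/(qS) = 2.0601×10^6/(13360·254) = 0.6072.
CD = 0.0248 + 0.054 × 0.6072² = 0.04471.
L/D = CL/CD = 0.6072 / 0.04471 = 13.6

L/D = 13.6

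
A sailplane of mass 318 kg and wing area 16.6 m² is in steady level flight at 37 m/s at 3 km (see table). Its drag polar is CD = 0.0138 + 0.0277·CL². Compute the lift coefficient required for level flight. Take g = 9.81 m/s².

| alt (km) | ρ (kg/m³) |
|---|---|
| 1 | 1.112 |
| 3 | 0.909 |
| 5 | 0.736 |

At 3 km, from the table: ρ = 0.909 kg/m³.
Level flight ⇒ L = W = m·g = 318 × 9.81 = 3119.6 N.
Dynamic pressure q = 0.5 × 0.909 × 37² = 622.2 Pa.
CL = W/(q·S) = 3119.6 / (622.2 × 16.6) = 0.302.

CL = 0.302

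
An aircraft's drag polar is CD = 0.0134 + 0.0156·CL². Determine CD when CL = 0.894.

CD = 0.0259

CD = 0.0134 + 0.0156 × 0.894² = 0.0134 + 0.01247 = 0.0259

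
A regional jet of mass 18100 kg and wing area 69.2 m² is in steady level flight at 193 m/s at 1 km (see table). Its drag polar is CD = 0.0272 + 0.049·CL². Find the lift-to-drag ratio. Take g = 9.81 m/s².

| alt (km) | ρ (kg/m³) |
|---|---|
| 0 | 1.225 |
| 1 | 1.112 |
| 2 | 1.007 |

L/D = 4.43

At 1 km, from the table: ρ = 1.112 kg/m³.
Level flight ⇒ L = W = m·g = 18100 × 9.81 = 1.7756×10^5 N.
q = ½ρv² = ½ × 1.112 × 193² = 20710 Pa.
Required CL = L/(qS) = 1.7756×10^5/(20710·69.2) = 0.1239.
CD = 0.0272 + 0.049 × 0.1239² = 0.02795.
L/D = CL/CD = 0.1239 / 0.02795 = 4.43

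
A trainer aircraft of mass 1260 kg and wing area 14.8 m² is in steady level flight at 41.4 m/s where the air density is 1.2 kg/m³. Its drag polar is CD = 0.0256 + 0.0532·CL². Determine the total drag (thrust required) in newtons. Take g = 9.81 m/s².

D = 924 N

In steady level flight, lift balances weight: W = mg = 1260 × 9.81 = 12361 N.
q = ½ρv² = ½ × 1.2 × 41.4² = 1028 Pa.
CL = W/(q·S) = 12361 / (1028 × 14.8) = 0.8121.
CD = 0.0256 + 0.0532 × 0.8121² = 0.06069.
D = q·S·CD = 1028 × 14.8 × 0.06069 = 923.7 N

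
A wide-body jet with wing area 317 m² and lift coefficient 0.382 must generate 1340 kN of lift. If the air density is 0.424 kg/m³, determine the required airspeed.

L = ½ρv²S·CL ⇒ v = √(2L/(ρ·S·CL))
v = √(2 × 1.34×10^6 / (0.424 × 317 × 0.382)) = √52200 = 228 m/s

v = 228 m/s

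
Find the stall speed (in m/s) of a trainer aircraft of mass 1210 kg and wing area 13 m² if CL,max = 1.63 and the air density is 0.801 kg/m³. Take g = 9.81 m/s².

Weight W = mg = 1210 × 9.81 = 11870 N.
From L = ½ρV²S·CL,max = W: V_stall = √(2W/(ρSCL,max)) = √(2·11870/(0.801·13·1.63))
V_stall = √1399 = 37.4 m/s

V_stall = 37.4 m/s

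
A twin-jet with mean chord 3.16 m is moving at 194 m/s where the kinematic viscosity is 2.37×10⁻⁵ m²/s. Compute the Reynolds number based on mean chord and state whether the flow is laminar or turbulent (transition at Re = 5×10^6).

Re = 2.59×10^7 (turbulent)

Re = v·c/ν = 194 × 3.16 / (2.37×10⁻⁵) = 2.59×10^7
Since 2.59×10^7 > 5×10^6, the flow is turbulent.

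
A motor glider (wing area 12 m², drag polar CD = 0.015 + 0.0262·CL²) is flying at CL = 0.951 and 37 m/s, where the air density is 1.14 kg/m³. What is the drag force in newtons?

CD = 0.015 + 0.0262 × 0.951² = 0.0387
D = ½ρv²S·CD = ½ × 1.14 × 37² × 12 × 0.0387 = 362 N

D = 362 N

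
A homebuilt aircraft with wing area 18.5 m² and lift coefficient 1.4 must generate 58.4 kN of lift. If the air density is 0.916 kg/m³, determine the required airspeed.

v = 70.2 m/s

L = ½ρv²S·CL ⇒ v = √(2L/(ρ·S·CL))
v = √(2 × 58400 / (0.916 × 18.5 × 1.4)) = √4923 = 70.2 m/s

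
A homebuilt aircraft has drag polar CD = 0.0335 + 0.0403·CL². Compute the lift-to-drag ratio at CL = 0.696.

CD = 0.0335 + 0.0403 × 0.696² = 0.05302
L/D = CL/CD = 0.696 / 0.05302 = 13.1

L/D = 13.1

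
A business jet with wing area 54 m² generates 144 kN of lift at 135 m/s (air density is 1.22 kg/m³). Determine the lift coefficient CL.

From L = ½ρv²S·CL, rearranging gives CL = 2L/(ρv²S).
CL = 2 × 1.44×10^5 / (1.22 × 135² × 54) = 0.24

CL = 0.24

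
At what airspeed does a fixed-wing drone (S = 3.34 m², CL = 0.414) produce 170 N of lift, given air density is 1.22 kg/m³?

L = ½ρv²S·CL ⇒ v = √(2L/(ρ·S·CL))
v = √(2 × 170 / (1.22 × 3.34 × 0.414)) = √201.5 = 14.2 m/s

v = 14.2 m/s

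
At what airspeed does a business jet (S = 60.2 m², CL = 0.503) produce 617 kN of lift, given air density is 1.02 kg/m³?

L = ½ρv²S·CL ⇒ v = √(2L/(ρ·S·CL))
v = √(2 × 6.17×10^5 / (1.02 × 60.2 × 0.503)) = √39950 = 200 m/s

v = 200 m/s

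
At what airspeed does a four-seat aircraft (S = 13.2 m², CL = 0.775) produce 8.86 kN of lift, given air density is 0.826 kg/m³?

v = 45.8 m/s

L = ½ρv²S·CL ⇒ v = √(2L/(ρ·S·CL))
v = √(2 × 8860 / (0.826 × 13.2 × 0.775)) = √2097 = 45.8 m/s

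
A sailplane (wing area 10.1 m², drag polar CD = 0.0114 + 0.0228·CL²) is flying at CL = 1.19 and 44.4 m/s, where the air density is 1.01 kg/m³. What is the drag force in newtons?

D = 439 N

CD = 0.0114 + 0.0228 × 1.19² = 0.04369
D = ½ρv²S·CD = ½ × 1.01 × 44.4² × 10.1 × 0.04369 = 439 N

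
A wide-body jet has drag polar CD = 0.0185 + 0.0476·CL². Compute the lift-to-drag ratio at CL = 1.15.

L/D = 14.1

CD = 0.0185 + 0.0476 × 1.15² = 0.08145
L/D = CL/CD = 1.15 / 0.08145 = 14.1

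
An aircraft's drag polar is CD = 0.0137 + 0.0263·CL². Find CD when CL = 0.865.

CD = 0.0137 + 0.0263 × 0.865² = 0.0137 + 0.01968 = 0.0334

CD = 0.0334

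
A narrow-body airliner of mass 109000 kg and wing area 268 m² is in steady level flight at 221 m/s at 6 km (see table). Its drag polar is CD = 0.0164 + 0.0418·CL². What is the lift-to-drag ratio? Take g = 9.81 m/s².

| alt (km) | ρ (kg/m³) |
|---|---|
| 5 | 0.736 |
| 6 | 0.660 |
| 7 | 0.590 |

L/D = 13.1

At 6 km, from the table: ρ = 0.660 kg/m³.
Weight W = mg = 109000 × 9.81 = 1.0693×10^6 N; in level flight L = W.
Dynamic pressure q = 0.5 × 0.66 × 221² = 16120 Pa.
CL = W/(q·S) = 1.0693×10^6 / (16120 × 268) = 0.2475.
CD = 0.0164 + 0.0418 × 0.2475² = 0.01896.
L/D = CL/CD = 0.2475 / 0.01896 = 13.1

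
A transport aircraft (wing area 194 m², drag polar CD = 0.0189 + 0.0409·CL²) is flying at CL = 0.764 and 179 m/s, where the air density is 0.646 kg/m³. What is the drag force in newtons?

CD = 0.0189 + 0.0409 × 0.764² = 0.04277
D = ½ρv²S·CD = ½ × 0.646 × 179² × 194 × 0.04277 = 85900 N

D = 85900 N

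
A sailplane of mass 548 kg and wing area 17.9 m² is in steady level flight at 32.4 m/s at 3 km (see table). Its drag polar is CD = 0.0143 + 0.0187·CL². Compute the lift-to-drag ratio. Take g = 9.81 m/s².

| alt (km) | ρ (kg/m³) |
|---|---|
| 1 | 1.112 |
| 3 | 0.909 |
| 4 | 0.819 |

At 3 km, from the table: ρ = 0.909 kg/m³.
Weight W = mg = 548 × 9.81 = 5375.9 N; in level flight L = W.
Dynamic pressure q = 0.5 × 0.909 × 32.4² = 477.1 Pa.
Required CL = L/(qS) = 5375.9/(477.1·17.9) = 0.6295.
CD = 0.0143 + 0.0187 × 0.6295² = 0.02171.
L/D = CL/CD = 0.6295 / 0.02171 = 29

L/D = 29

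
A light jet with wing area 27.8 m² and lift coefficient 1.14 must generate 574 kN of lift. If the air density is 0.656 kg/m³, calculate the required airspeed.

L = ½ρv²S·CL ⇒ v = √(2L/(ρ·S·CL))
v = √(2 × 5.74×10^5 / (0.656 × 27.8 × 1.14)) = √55220 = 235 m/s

v = 235 m/s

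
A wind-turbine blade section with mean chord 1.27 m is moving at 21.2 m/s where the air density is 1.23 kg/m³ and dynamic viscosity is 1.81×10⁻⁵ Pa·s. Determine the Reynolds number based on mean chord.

Re = 1.83×10^6

Re = ρ·v·c/μ = 1.23 × 21.2 × 1.27 / (1.81×10⁻⁵) = 1.83×10^6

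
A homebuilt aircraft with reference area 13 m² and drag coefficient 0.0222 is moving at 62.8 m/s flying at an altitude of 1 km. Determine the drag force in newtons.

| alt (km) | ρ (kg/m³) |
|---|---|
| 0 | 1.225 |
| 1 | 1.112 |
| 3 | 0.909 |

D = 633 N

At 1 km, from the table: ρ = 1.112 kg/m³.
D = ½ρv²S·CD = ½ × 1.112 × 62.8² × 13 × 0.0222 = 633 N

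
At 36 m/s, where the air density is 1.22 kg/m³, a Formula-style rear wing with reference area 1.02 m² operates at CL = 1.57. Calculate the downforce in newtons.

L = 1270 N

Dynamic pressure q = ½ρv² = ½ × 1.22 × 36² = 790.6 Pa.
L = q·S·CL = 790.6 × 1.02 × 1.57 = 1270 N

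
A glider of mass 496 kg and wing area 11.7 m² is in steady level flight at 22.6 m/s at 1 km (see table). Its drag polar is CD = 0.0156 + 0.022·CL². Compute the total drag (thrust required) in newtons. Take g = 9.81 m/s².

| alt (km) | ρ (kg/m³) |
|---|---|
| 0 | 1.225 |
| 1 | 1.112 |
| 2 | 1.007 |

D = 209 N

At 1 km, from the table: ρ = 1.112 kg/m³.
Level flight ⇒ L = W = m·g = 496 × 9.81 = 4865.8 N.
Dynamic pressure q = 0.5 × 1.112 × 22.6² = 284 Pa.
CL = 2W/(ρv²S) = 2×4865.8/(1.112×22.6²×11.7) = 1.464.
CD = 0.0156 + 0.022 × 1.464² = 0.06278.
D = q·S·CD = 284 × 11.7 × 0.06278 = 208.6 N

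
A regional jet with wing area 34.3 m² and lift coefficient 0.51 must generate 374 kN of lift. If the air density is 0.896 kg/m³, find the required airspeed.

L = ½ρv²S·CL ⇒ v = √(2L/(ρ·S·CL))
v = √(2 × 3.74×10^5 / (0.896 × 34.3 × 0.51)) = √47720 = 218 m/s

v = 218 m/s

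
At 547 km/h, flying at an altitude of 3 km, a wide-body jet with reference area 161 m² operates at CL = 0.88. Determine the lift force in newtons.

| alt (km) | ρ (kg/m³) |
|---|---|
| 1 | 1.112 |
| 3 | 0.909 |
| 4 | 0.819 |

At 3 km, from the table: ρ = 0.909 kg/m³.
Convert speed: v = 547 km/h ÷ 3.6 = 151.9 m/s.
L = ½ρv²S·CL = ½ × 0.909 × 151.9² × 161 × 0.88 = 1.49×10^6 N ≈ 1490 kN

L = 1.49×10^6 N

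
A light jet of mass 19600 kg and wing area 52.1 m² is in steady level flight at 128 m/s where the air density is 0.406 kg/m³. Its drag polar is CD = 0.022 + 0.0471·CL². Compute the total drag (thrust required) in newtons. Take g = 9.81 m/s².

In steady level flight, lift balances weight: W = mg = 19600 × 9.81 = 1.9228×10^5 N.
Dynamic pressure q = 0.5 × 0.406 × 128² = 3326 Pa.
CL = W/(q·S) = 1.9228×10^5 / (3326 × 52.1) = 1.11.
CD = 0.022 + 0.0471 × 1.11² = 0.07999.
D = q·S·CD = 3326 × 52.1 × 0.07999 = 13860 N

D = 13900 N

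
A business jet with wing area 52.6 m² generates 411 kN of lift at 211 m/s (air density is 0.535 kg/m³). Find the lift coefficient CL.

CL = 0.656

From L = ½ρv²S·CL, rearranging gives CL = 2L/(ρv²S).
CL = 2 × 4.11×10^5 / (0.535 × 211² × 52.6) = 0.656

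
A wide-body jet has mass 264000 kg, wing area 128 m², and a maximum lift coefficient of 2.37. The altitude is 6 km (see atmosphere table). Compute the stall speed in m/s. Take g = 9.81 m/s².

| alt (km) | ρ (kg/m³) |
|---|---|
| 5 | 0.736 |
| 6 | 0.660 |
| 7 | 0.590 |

At 6 km, from the table: ρ = 0.660 kg/m³.
At stall, lift equals weight: L = W = m·g = 264000 × 9.81 = 2.59×10^6 N.
V_stall = √(2W/(ρ·S·CL,max)) = √(2 × 2.59×10^6 / (0.66 × 128 × 2.37))
V_stall = √25870 = 161 m/s

V_stall = 161 m/s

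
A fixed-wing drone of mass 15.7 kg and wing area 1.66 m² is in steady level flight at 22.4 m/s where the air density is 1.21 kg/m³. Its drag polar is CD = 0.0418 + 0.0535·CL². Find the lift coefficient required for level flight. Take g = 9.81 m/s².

CL = 0.306

Weight W = mg = 15.7 × 9.81 = 154.02 N; in level flight L = W.
q = ½ρv² = ½ × 1.21 × 22.4² = 303.6 Pa.
CL = W/(q·S) = 154.02 / (303.6 × 1.66) = 0.3056.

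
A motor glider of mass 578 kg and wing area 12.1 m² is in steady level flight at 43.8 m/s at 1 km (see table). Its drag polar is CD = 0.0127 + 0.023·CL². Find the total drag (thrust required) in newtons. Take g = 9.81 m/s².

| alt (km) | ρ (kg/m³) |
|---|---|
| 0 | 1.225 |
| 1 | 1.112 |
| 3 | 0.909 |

At 1 km, from the table: ρ = 1.112 kg/m³.
In steady level flight, lift balances weight: W = mg = 578 × 9.81 = 5670.2 N.
q = ½ρv² = ½ × 1.112 × 43.8² = 1067 Pa.
Required CL = L/(qS) = 5670.2/(1067·12.1) = 0.4393.
CD = 0.0127 + 0.023 × 0.4393² = 0.01714.
D = q·S·CD = 1067 × 12.1 × 0.01714 = 221.2 N

D = 221 N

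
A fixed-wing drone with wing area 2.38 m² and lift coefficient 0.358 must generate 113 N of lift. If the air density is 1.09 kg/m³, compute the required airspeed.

L = ½ρv²S·CL ⇒ v = √(2L/(ρ·S·CL))
v = √(2 × 113 / (1.09 × 2.38 × 0.358)) = √243.3 = 15.6 m/s

v = 15.6 m/s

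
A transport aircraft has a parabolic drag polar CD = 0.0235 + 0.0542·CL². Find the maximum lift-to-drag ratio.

(L/D)max = 14

For CD = CD0 + K·CL², (L/D)max occurs at CL* = √(CD0/K) and equals 1/(2√(K·CD0)).
(L/D)max = 1/(2√(0.0542 × 0.0235)) = 1/(2 × 0.03569) = 14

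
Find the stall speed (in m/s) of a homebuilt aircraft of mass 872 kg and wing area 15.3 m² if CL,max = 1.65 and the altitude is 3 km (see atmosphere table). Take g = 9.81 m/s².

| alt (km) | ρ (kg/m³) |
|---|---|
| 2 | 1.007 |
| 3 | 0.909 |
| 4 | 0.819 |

At 3 km, from the table: ρ = 0.909 kg/m³.
Stall occurs when L = W at CL,max. W = mg = 872 × 9.81 = 8554 N.
From L = ½ρV²S·CL,max = W: V_stall = √(2W/(ρSCL,max)) = √(2·8554/(0.909·15.3·1.65))
V_stall = √745.5 = 27.3 m/s

V_stall = 27.3 m/s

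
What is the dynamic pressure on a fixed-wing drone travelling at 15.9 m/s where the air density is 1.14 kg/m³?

q = ½ρv² = ½ × 1.14 × 15.9² = 144 Pa

q = 144 Pa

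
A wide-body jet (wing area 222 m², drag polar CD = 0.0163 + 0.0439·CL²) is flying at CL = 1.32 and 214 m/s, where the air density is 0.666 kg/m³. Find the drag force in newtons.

D = 3.14×10^5 N

CD = 0.0163 + 0.0439 × 1.32² = 0.09279
D = ½ρv²S·CD = ½ × 0.666 × 214² × 222 × 0.09279 = 3.14×10^5 N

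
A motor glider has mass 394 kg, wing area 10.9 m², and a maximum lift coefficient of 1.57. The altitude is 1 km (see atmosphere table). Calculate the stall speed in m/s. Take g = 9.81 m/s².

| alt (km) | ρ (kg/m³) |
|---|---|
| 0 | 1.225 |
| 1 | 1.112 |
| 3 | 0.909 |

V_stall = 20.2 m/s

At 1 km, from the table: ρ = 1.112 kg/m³.
Stall occurs when L = W at CL,max. W = mg = 394 × 9.81 = 3865 N.
From L = ½ρV²S·CL,max = W: V_stall = √(2W/(ρSCL,max)) = √(2·3865/(1.112·10.9·1.57))
V_stall = √406.2 = 20.2 m/s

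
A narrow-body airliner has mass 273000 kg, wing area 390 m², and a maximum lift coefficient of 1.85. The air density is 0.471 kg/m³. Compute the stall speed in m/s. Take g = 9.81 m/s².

V_stall = 126 m/s

At stall, lift equals weight: L = W = m·g = 273000 × 9.81 = 2.678×10^6 N.
V_stall = √(2W/(ρ·S·CL,max)) = √(2 × 2.678×10^6 / (0.471 × 390 × 1.85))
V_stall = √15760 = 126 m/s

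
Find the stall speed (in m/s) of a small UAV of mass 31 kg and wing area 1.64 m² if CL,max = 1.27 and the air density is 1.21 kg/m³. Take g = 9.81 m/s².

V_stall = 15.5 m/s

At stall, lift equals weight: L = W = m·g = 31 × 9.81 = 304.1 N.
From L = ½ρV²S·CL,max = W: V_stall = √(2W/(ρSCL,max)) = √(2·304.1/(1.21·1.64·1.27))
V_stall = √241.3 = 15.5 m/s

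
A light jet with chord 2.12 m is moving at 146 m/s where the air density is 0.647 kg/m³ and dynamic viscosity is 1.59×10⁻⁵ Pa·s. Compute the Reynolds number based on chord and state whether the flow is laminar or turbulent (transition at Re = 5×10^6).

Re = 1.26×10^7 (turbulent)

Re = ρ·v·c/μ = 0.647 × 146 × 2.12 / (1.59×10⁻⁵) = 1.26×10^7
Since 1.26×10^7 > 5×10^6, the flow is turbulent.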